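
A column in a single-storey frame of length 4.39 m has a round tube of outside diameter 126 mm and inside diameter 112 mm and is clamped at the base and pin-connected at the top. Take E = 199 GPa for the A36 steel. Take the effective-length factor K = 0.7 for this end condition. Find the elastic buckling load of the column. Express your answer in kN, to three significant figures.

P_cr ≈ 967 kN

d_o = 126 mm, d_i = 112 mm
I = π(d_o⁴ − d_i⁴)/64 = π(126⁴ − 112.0⁴)/64 = 4.648×10^6 mm⁴
I = 4.648×10^6 mm⁴ = 4.648×10^-6 m⁴
Effective length L_e = K·L = 0.7 × 4.39 = 3.073 m
P_cr = π²EI / L_e² = π² × 199×10⁹ × 4.648×10^-6 / 3.073² = 9.668×10^5 N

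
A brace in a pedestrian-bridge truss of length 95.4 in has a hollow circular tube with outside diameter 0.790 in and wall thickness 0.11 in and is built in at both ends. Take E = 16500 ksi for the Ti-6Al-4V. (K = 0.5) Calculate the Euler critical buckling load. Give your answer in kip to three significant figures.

Inner diameter d_i = 0.790 − 2×0.11 = 0.5700 in
I = π(d_o⁴ − d_i⁴)/64 = π(0.790⁴ − 0.5700⁴)/64 = 1.394×10^-2 in⁴
Effective length L_e = K·L = 0.5 × 95.4 = 47.70 in
P_cr = π²EI / L_e² = π² × 16500×10³ × 1.394×10^-2 / 47.70² = 997.6 lb

P_cr ≈ 0.998 kip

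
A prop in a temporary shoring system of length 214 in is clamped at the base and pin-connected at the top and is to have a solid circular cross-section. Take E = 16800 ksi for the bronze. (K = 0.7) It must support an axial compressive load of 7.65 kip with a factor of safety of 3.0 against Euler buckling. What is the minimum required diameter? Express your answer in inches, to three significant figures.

Required P_cr = n·P = 3.0 × 7.65 = 22.95 kip
L_e = K·L = 0.7 × 214 = 149.8 in
Required I = P_cr·L_e²/(π²E) = 2.295×10^4 × 149.8² / (π² × 1.68×10^7) = 3.106 in⁴
Solid circle: I = πd⁴/64  ⇒  d = (64I/π)^(1/4) = (64×3.106/π)^(1/4) = 2.82 in

d ≈ 2.82 in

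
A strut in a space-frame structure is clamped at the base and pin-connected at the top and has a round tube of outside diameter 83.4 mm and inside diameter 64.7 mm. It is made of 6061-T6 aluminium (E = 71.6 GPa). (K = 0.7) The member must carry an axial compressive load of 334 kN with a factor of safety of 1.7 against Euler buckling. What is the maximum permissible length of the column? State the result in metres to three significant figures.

L_max ≈ 1.96 m

d_o = 83.4 mm, d_i = 64.7 mm
I = π(d_o⁴ − d_i⁴)/64 = π(83.4⁴ − 64.70⁴)/64 = 1.515×10^6 mm⁴
I = 1.515×10^-6 m⁴
Required critical load P_cr = n·P = 1.7 × 334 = 567.8 kN = 5.678×10^5 N
From P_cr = π²EI/(K·L)²:  L = (1/K)·√(π²EI/P_cr) = (1/0.7)·√(π²×7.16×10^10×1.515×10^-6/5.678×10^5)
L = 1.96 m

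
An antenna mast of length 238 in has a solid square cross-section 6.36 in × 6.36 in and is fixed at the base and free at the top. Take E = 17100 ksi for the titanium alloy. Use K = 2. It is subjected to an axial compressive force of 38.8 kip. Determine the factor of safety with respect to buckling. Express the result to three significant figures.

n ≈ 2.62

I = a⁴/12 = 6.36⁴/12 = 136.3 in⁴
Effective length L_e = K·L = 2 × 238 = 476.0 in
P_cr = π²EI / L_e² = π² × 17100×10³ × 136.3 / 476.0² = 1.016×10^5 lb
Factor of safety n = P_cr / P = 101.56 / 38.8 = 2.62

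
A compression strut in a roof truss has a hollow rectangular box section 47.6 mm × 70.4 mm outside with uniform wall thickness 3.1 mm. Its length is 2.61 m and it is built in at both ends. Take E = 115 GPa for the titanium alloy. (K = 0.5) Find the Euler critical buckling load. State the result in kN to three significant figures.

Inner dimensions: h_i = 70.4 − 2×3.1 = 64.20 mm, b_i = 47.6 − 2×3.1 = 41.40 mm
Weak-axis I_min = (h_o·b_o³ − h_i·b_i³)/12 with b_o = 47.6, b_i = 41.40 mm (shorter outer/inner sides).
I_min = (70.4×47.6³ − 64.20×41.40³)/12 = 2.531×10^5 mm⁴
I = 2.531×10^5 mm⁴ = 2.531×10^-7 m⁴
Effective length L_e = K·L = 0.5 × 2.61 = 1.305 m
P_cr = π²EI / L_e² = π² × 115×10⁹ × 2.531×10^-7 / 1.305² = 1.687×10^5 N

P_cr ≈ 169 kN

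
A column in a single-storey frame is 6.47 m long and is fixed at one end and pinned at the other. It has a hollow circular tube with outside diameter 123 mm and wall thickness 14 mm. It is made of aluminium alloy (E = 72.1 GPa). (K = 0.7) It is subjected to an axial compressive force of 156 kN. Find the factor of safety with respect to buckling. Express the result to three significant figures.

Inner diameter d_i = 123 − 2×14 = 95.00 mm
I = π(d_o⁴ − d_i⁴)/64 = π(123⁴ − 95.00⁴)/64 = 7.237×10^6 mm⁴
I = 7.237×10^6 mm⁴ = 7.237×10^-6 m⁴
Effective length L_e = K·L = 0.7 × 6.47 = 4.529 m
P_cr = π²EI / L_e² = π² × 72.1×10⁹ × 7.237×10^-6 / 4.529² = 2.511×10^5 N
Factor of safety n = P_cr / P = 251.08 / 156 = 1.61

n ≈ 1.61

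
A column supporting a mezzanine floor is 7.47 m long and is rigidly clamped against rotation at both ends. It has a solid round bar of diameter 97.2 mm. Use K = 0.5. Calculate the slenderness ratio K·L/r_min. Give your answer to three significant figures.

λ ≈ 154

For a solid circle r = d/4 = 97.2/4 = 24.30 mm
L_e = K·L = 0.5 × 7.47 m = 3.735 m = 3735.0 mm
λ = L_e / r_min = 3735.0 / 24.30 = 154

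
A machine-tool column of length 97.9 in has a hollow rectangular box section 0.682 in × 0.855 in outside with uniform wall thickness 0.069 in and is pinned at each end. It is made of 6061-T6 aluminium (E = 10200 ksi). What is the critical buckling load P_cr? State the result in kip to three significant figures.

P_cr ≈ 0.136 kip

Inner dimensions: h_i = 0.855 − 2×0.069 = 0.7170 in, b_i = 0.682 − 2×0.069 = 0.5440 in
Weak-axis I_min = (h_o·b_o³ − h_i·b_i³)/12 with b_o = 0.682, b_i = 0.5440 in (shorter outer/inner sides).
I_min = (0.855×0.682³ − 0.7170×0.5440³)/12 = 1.298×10^-2 in⁴
Effective length L_e = K·L = 1 × 97.9 = 97.90 in
P_cr = π²EI / L_e² = π² × 10200×10³ × 1.298×10^-2 / 97.90² = 136.4 lb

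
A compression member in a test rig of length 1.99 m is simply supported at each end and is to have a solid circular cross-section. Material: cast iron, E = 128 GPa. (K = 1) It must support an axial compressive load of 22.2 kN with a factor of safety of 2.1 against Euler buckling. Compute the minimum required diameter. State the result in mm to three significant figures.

d ≈ 41.5 mm

Required P_cr = n·P = 2.1 × 22.2 = 46.62 kN
L_e = K·L = 1 × 1.99 = 1.990 m
Required I = P_cr·L_e²/(π²E) = 4.662×10^4 × 1.990² / (π² × 1.28×10^11) = 1.461×10^-7 m⁴
I_req = 1.461×10^5 mm⁴
Solid circle: I = πd⁴/64  ⇒  d = (64I/π)^(1/4) = (64×1.461×10^5/π)^(1/4) = 41.5 mm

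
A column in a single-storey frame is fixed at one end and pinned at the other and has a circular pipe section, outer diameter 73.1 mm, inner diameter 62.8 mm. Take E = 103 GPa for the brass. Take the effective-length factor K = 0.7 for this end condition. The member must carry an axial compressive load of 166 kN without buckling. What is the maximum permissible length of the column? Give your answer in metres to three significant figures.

L_max ≈ 2.82 m

d_o = 73.1 mm, d_i = 62.8 mm
I = π(d_o⁴ − d_i⁴)/64 = π(73.1⁴ − 62.80⁴)/64 = 6.382×10^5 mm⁴
I = 6.382×10^-7 m⁴
At the buckling limit P_cr = P = 1.660×10^5 N
From P_cr = π²EI/(K·L)²:  L = (1/K)·√(π²EI/P_cr) = (1/0.7)·√(π²×1.03×10^11×6.382×10^-7/1.660×10^5)
L = 2.82 m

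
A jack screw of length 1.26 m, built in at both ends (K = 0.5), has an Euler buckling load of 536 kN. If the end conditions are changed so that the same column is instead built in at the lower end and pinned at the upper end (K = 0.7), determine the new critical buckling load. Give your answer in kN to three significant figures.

P_cr ≈ 273 kN

P_cr ∝ 1/K², so P_cr,new = P_cr,old × (K_old/K_new)² = 536 × (0.5/0.7)²
= 536 × 0.5102 = 273 kN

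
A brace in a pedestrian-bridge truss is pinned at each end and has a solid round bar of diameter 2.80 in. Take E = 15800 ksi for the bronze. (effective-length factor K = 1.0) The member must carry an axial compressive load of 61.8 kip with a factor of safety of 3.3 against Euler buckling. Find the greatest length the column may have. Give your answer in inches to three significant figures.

L_max ≈ 48.0 in

I = πd⁴/64 = π×2.80⁴/64 = 3.017 in⁴
Required critical load P_cr = n·P = 3.3 × 61.8 = 203.9 kip = 2.039×10^5 lb
From P_cr = π²EI/(K·L)²:  L = (1/K)·√(π²EI/P_cr) = (1/1)·√(π²×1.58×10^7×3.017/2.039×10^5)
L = 48.0 in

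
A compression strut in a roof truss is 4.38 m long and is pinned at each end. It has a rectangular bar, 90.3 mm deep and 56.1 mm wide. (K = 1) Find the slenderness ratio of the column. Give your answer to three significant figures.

λ ≈ 270

For a rectangle r_min = b/√12 = 56.1/√12 = 16.19 mm
L_e = K·L = 1 × 4.38 m = 4.380 m = 4380.0 mm
λ = L_e / r_min = 4380.0 / 16.19 = 270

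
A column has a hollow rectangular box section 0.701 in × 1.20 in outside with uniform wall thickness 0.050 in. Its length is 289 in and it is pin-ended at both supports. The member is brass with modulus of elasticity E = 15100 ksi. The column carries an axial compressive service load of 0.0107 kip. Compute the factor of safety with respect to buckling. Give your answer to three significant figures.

n ≈ 2.43

Inner dimensions: h_i = 1.20 − 2×0.050 = 1.100 in, b_i = 0.701 − 2×0.050 = 0.6010 in
Weak-axis I_min = (h_o·b_o³ − h_i·b_i³)/12 with b_o = 0.701, b_i = 0.6010 in (shorter outer/inner sides).
I_min = (1.20×0.701³ − 1.100×0.6010³)/12 = 1.455×10^-2 in⁴
Effective length L_e = K·L = 1 × 289 = 289.0 in
P_cr = π²EI / L_e² = π² × 15100×10³ × 1.455×10^-2 / 289.0² = 25.96 lb
Factor of safety n = P_cr / P = 0.025959 / 0.0107 = 2.43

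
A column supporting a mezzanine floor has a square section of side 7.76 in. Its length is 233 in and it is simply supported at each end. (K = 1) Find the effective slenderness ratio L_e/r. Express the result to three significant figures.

λ ≈ 104

For a square r = a/√12 = 7.76/√12 = 2.240 in
L_e = K·L = 1 × 233 = 233.0 in
λ = L_e / r_min = 233.00 / 2.240 = 104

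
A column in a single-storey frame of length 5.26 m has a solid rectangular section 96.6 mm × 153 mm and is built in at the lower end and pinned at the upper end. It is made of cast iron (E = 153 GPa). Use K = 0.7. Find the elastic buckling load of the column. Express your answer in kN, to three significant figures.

Buckling occurs about the weak axis: I_min = h·b³/12 with b = 96.6 mm (the shorter side).
I_min = 153×96.6³/12 = 1.149×10^7 mm⁴
I = 1.149×10^7 mm⁴ = 1.149×10^-5 m⁴
Effective length L_e = K·L = 0.7 × 5.26 = 3.682 m
P_cr = π²EI / L_e² = π² × 153×10⁹ × 1.149×10^-5 / 3.682² = 1.280×10^6 N

P_cr ≈ 1280 kN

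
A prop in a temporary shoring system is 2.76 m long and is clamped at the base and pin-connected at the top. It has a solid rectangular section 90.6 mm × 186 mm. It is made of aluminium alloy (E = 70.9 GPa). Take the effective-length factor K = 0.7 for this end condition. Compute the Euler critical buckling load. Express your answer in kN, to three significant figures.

Buckling occurs about the weak axis: I_min = h·b³/12 with b = 90.6 mm (the shorter side).
I_min = 186×90.6³/12 = 1.153×10^7 mm⁴
I = 1.153×10^7 mm⁴ = 1.153×10^-5 m⁴
Effective length L_e = K·L = 0.7 × 2.76 = 1.932 m
P_cr = π²EI / L_e² = π² × 70.9×10⁹ × 1.153×10^-5 / 1.932² = 2.161×10^6 N

P_cr ≈ 2160 kN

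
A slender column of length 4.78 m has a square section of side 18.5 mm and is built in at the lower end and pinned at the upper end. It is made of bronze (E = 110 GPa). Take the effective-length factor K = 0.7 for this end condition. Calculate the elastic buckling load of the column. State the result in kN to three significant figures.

I = a⁴/12 = 18.5⁴/12 = 9.761×10^3 mm⁴
I = 9.761×10^3 mm⁴ = 9.761×10^-9 m⁴
Effective length L_e = K·L = 0.7 × 4.78 = 3.346 m
P_cr = π²EI / L_e² = π² × 110×10⁹ × 9.761×10^-9 / 3.346² = 946.6 N

P_cr ≈ 0.947 kN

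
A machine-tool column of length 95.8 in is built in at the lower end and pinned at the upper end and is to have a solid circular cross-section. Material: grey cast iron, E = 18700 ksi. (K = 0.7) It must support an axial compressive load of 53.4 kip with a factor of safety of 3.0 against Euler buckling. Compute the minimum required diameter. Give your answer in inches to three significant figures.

d ≈ 2.99 in

Required P_cr = n·P = 3.0 × 53.4 = 160.2 kip
L_e = K·L = 0.7 × 95.8 = 67.06 in
Required I = P_cr·L_e²/(π²E) = 1.602×10^5 × 67.06² / (π² × 1.87×10^7) = 3.903 in⁴
Solid circle: I = πd⁴/64  ⇒  d = (64I/π)^(1/4) = (64×3.903/π)^(1/4) = 2.99 in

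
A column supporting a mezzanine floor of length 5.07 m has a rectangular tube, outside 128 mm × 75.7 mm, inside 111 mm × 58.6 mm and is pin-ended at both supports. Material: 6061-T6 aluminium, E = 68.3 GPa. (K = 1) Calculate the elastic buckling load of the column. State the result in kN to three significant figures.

Weak-axis I_min = (h_o·b_o³ − h_i·b_i³)/12 with b_o = 75.7, b_i = 58.60 mm (shorter outer/inner sides).
I_min = (128×75.7³ − 111.0×58.60³)/12 = 2.766×10^6 mm⁴
I = 2.766×10^6 mm⁴ = 2.766×10^-6 m⁴
Effective length L_e = K·L = 1 × 5.07 = 5.070 m
P_cr = π²EI / L_e² = π² × 68.3×10⁹ × 2.766×10^-6 / 5.070² = 7.253×10^4 N

P_cr ≈ 72.5 kN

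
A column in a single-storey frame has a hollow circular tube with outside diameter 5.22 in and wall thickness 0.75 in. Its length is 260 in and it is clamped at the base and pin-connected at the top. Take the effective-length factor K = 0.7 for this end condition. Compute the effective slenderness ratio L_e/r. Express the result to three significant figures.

λ ≈ 114

Inner diameter d_i = 5.22 − 2×0.75 = 3.720 in
I = π(d_o⁴ − d_i⁴)/64 = π(5.22⁴ − 3.720⁴)/64 = 27.05 in⁴
A = 10.53 in²;  r_min = √(I/A) = √(27.05/10.53) = 1.602 in
L_e = K·L = 0.7 × 260 = 182.0 in
λ = L_e / r_min = 182.00 / 1.602 = 114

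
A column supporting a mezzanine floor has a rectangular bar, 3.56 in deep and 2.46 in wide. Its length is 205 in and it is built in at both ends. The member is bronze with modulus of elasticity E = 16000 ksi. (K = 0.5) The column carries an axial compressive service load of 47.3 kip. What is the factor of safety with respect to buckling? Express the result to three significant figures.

n ≈ 1.40

Buckling occurs about the weak axis: I_min = h·b³/12 with b = 2.46 in (the shorter side).
I_min = 3.56×2.46³/12 = 4.416 in⁴
Effective length L_e = K·L = 0.5 × 205 = 102.5 in
P_cr = π²EI / L_e² = π² × 16000×10³ × 4.416 / 102.5² = 6.638×10^4 lb
Factor of safety n = P_cr / P = 66.381 / 47.3 = 1.40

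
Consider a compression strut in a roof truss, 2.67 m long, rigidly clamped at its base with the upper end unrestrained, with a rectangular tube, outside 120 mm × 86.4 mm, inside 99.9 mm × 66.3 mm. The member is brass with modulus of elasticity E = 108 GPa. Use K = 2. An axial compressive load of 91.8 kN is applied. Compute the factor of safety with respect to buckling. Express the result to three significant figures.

Weak-axis I_min = (h_o·b_o³ − h_i·b_i³)/12 with b_o = 86.4, b_i = 66.30 mm (shorter outer/inner sides).
I_min = (120×86.4³ − 99.90×66.30³)/12 = 4.024×10^6 mm⁴
I = 4.024×10^6 mm⁴ = 4.024×10^-6 m⁴
Effective length L_e = K·L = 2 × 2.67 = 5.340 m
P_cr = π²EI / L_e² = π² × 108×10⁹ × 4.024×10^-6 / 5.340² = 1.504×10^5 N
Factor of safety n = P_cr / P = 150.40 / 91.8 = 1.64

n ≈ 1.64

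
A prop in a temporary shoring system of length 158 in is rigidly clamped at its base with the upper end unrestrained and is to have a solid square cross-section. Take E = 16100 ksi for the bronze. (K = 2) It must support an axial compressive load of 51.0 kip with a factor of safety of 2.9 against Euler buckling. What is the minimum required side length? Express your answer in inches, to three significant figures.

Required P_cr = n·P = 2.9 × 51.0 = 147.9 kip
L_e = K·L = 2 × 158 = 316.0 in
Required I = P_cr·L_e²/(π²E) = 1.479×10^5 × 316.0² / (π² × 1.61×10^7) = 92.94 in⁴
Solid square: I = a⁴/12  ⇒  a = (12I)^(1/4) = (12×92.94)^(1/4) = 5.78 in

a ≈ 5.78 in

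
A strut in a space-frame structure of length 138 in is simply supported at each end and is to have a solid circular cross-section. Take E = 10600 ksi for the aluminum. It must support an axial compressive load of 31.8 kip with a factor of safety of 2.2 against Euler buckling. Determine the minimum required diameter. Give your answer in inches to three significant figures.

d ≈ 4.01 in

Required P_cr = n·P = 2.2 × 31.8 = 69.96 kip
L_e = K·L = 1 × 138 = 138.0 in
Required I = P_cr·L_e²/(π²E) = 6.996×10^4 × 138.0² / (π² × 1.06×10^7) = 12.74 in⁴
Solid circle: I = πd⁴/64  ⇒  d = (64I/π)^(1/4) = (64×12.74/π)^(1/4) = 4.01 in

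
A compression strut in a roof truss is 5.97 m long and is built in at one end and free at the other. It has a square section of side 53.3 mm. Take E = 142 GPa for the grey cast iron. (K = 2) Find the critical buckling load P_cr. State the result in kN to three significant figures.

P_cr ≈ 6.61 kN

I = a⁴/12 = 53.3⁴/12 = 6.726×10^5 mm⁴
I = 6.726×10^5 mm⁴ = 6.726×10^-7 m⁴
Effective length L_e = K·L = 2 × 5.97 = 11.94 m
P_cr = π²EI / L_e² = π² × 142×10⁹ × 6.726×10^-7 / 11.94² = 6.612×10^3 N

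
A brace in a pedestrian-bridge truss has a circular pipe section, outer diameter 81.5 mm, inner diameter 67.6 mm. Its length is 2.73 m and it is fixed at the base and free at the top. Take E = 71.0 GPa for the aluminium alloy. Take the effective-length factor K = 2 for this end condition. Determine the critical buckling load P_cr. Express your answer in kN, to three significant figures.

d_o = 81.5 mm, d_i = 67.6 mm
I = π(d_o⁴ − d_i⁴)/64 = π(81.5⁴ − 67.60⁴)/64 = 1.141×10^6 mm⁴
I = 1.141×10^6 mm⁴ = 1.141×10^-6 m⁴
Effective length L_e = K·L = 2 × 2.73 = 5.460 m
P_cr = π²EI / L_e² = π² × 71.0×10⁹ × 1.141×10^-6 / 5.460² = 2.681×10^4 N

P_cr ≈ 26.8 kN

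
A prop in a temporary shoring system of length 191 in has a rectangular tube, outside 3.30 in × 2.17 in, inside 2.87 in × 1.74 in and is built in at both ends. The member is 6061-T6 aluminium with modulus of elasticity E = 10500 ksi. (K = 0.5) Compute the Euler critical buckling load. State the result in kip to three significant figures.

Weak-axis I_min = (h_o·b_o³ − h_i·b_i³)/12 with b_o = 2.17, b_i = 1.740 in (shorter outer/inner sides).
I_min = (3.30×2.17³ − 2.870×1.740³)/12 = 1.550 in⁴
Effective length L_e = K·L = 0.5 × 191 = 95.50 in
P_cr = π²EI / L_e² = π² × 10500×10³ × 1.550 / 95.50² = 1.761×10^4 lb

P_cr ≈ 17.6 kip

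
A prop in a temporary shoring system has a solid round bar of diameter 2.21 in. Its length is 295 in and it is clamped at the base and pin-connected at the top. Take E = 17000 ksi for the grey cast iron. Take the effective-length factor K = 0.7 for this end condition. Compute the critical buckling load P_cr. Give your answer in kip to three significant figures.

I = πd⁴/64 = π×2.21⁴/64 = 1.171 in⁴
Effective length L_e = K·L = 0.7 × 295 = 206.5 in
P_cr = π²EI / L_e² = π² × 17000×10³ × 1.171 / 206.5² = 4.607×10^3 lb

P_cr ≈ 4.61 kip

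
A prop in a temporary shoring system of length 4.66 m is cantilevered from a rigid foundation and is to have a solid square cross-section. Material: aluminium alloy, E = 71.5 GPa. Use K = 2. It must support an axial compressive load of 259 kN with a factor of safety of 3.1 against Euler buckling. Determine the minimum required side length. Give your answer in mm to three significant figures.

Required P_cr = n·P = 3.1 × 259 = 802.9 kN
L_e = K·L = 2 × 4.66 = 9.320 m
Required I = P_cr·L_e²/(π²E) = 8.029×10^5 × 9.320² / (π² × 7.15×10^10) = 9.883×10^-5 m⁴
I_req = 9.883×10^7 mm⁴
Solid square: I = a⁴/12  ⇒  a = (12I)^(1/4) = (12×9.883×10^7)^(1/4) = 186 mm

a ≈ 186 mm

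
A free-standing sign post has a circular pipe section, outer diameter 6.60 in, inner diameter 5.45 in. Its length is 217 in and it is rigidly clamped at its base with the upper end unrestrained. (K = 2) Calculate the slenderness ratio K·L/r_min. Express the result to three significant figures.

λ ≈ 203

d_o = 6.60 in, d_i = 5.45 in
I = π(d_o⁴ − d_i⁴)/64 = π(6.60⁴ − 5.450⁴)/64 = 49.84 in⁴
A = 10.88 in²;  r_min = √(I/A) = √(49.84/10.88) = 2.140 in
L_e = K·L = 2 × 217 = 434.0 in
λ = L_e / r_min = 434.00 / 2.140 = 203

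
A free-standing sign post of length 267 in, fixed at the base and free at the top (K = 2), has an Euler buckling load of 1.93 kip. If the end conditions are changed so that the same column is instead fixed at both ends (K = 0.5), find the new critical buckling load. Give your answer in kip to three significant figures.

P_cr ∝ 1/K², so P_cr,new = P_cr,old × (K_old/K_new)² = 1.93 × (2/0.5)²
= 1.93 × 16.00 = 30.9 kip

P_cr ≈ 30.9 kip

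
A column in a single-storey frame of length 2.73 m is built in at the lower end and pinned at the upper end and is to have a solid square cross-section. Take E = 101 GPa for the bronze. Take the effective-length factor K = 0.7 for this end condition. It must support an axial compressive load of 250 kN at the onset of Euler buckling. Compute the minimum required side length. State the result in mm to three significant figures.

L_e = K·L = 0.7 × 2.73 = 1.911 m
Required I = P_cr·L_e²/(π²E) = 2.500×10^5 × 1.911² / (π² × 1.01×10^11) = 9.159×10^-7 m⁴
I_req = 9.159×10^5 mm⁴
Solid square: I = a⁴/12  ⇒  a = (12I)^(1/4) = (12×9.159×10^5)^(1/4) = 57.6 mm

a ≈ 57.6 mm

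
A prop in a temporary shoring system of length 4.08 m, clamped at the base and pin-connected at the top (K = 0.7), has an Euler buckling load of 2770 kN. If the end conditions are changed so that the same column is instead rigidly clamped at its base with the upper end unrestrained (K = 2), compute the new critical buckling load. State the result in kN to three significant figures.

P_cr ∝ 1/K², so P_cr,new = P_cr,old × (K_old/K_new)² = 2770 × (0.7/2)²
= 2770 × 0.1225 = 339 kN

P_cr ≈ 339 kN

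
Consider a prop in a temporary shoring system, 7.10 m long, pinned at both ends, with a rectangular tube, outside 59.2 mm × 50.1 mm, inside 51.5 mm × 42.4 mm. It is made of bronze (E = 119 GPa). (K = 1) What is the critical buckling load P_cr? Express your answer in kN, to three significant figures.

Weak-axis I_min = (h_o·b_o³ − h_i·b_i³)/12 with b_o = 50.1, b_i = 42.40 mm (shorter outer/inner sides).
I_min = (59.2×50.1³ − 51.50×42.40³)/12 = 2.932×10^5 mm⁴
I = 2.932×10^5 mm⁴ = 2.932×10^-7 m⁴
Effective length L_e = K·L = 1 × 7.10 = 7.100 m
P_cr = π²EI / L_e² = π² × 119×10⁹ × 2.932×10^-7 / 7.100² = 6.832×10^3 N

P_cr ≈ 6.83 kN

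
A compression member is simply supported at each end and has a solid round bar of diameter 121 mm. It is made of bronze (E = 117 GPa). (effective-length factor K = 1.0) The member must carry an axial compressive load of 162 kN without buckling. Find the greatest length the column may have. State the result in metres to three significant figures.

L_max ≈ 8.66 m

I = πd⁴/64 = π×121⁴/64 = 1.052×10^7 mm⁴
I = 1.052×10^-5 m⁴
At the buckling limit P_cr = P = 1.620×10^5 N
From P_cr = π²EI/(K·L)²:  L = (1/K)·√(π²EI/P_cr) = (1/1)·√(π²×1.17×10^11×1.052×10^-5/1.620×10^5)
L = 8.66 m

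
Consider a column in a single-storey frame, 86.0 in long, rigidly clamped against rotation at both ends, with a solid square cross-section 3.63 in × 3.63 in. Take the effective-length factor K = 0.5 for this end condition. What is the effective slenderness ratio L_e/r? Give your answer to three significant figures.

For a square r = a/√12 = 3.63/√12 = 1.048 in
L_e = K·L = 0.5 × 86.0 = 43.00 in
λ = L_e / r_min = 43.000 / 1.048 = 41.0

λ ≈ 41.0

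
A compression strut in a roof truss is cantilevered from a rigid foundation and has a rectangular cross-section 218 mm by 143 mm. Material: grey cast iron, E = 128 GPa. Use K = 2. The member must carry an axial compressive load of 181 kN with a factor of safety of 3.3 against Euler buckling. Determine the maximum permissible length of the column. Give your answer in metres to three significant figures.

L_max ≈ 5.30 m

Buckling occurs about the weak axis: I_min = h·b³/12 with b = 143 mm (the shorter side).
I_min = 218×143³/12 = 5.312×10^7 mm⁴
I = 5.312×10^-5 m⁴
Required critical load P_cr = n·P = 3.3 × 181 = 597.3 kN = 5.973×10^5 N
From P_cr = π²EI/(K·L)²:  L = (1/K)·√(π²EI/P_cr) = (1/2)·√(π²×1.28×10^11×5.312×10^-5/5.973×10^5)
L = 5.30 m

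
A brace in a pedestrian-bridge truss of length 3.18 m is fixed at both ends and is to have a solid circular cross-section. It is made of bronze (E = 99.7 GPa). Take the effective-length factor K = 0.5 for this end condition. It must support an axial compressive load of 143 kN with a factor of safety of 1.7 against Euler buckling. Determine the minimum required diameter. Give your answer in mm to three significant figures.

d ≈ 59.7 mm

Required P_cr = n·P = 1.7 × 143 = 243.1 kN
L_e = K·L = 0.5 × 3.18 = 1.590 m
Required I = P_cr·L_e²/(π²E) = 2.431×10^5 × 1.590² / (π² × 9.97×10^10) = 6.246×10^-7 m⁴
I_req = 6.246×10^5 mm⁴
Solid circle: I = πd⁴/64  ⇒  d = (64I/π)^(1/4) = (64×6.246×10^5/π)^(1/4) = 59.7 mm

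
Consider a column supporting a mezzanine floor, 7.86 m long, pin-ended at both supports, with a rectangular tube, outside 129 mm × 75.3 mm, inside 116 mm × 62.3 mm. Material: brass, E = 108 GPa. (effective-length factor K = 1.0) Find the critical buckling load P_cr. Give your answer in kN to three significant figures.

Weak-axis I_min = (h_o·b_o³ − h_i·b_i³)/12 with b_o = 75.3, b_i = 62.30 mm (shorter outer/inner sides).
I_min = (129×75.3³ − 116.0×62.30³)/12 = 2.252×10^6 mm⁴
I = 2.252×10^6 mm⁴ = 2.252×10^-6 m⁴
Effective length L_e = K·L = 1 × 7.86 = 7.860 m
P_cr = π²EI / L_e² = π² × 108×10⁹ × 2.252×10^-6 / 7.860² = 3.886×10^4 N

P_cr ≈ 38.9 kN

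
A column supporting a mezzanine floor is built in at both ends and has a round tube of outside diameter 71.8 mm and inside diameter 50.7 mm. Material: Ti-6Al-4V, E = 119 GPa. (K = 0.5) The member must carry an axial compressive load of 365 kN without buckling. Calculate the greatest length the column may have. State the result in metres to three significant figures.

d_o = 71.8 mm, d_i = 50.7 mm
I = π(d_o⁴ − d_i⁴)/64 = π(71.8⁴ − 50.70⁴)/64 = 9.802×10^5 mm⁴
I = 9.802×10^-7 m⁴
At the buckling limit P_cr = P = 3.650×10^5 N
From P_cr = π²EI/(K·L)²:  L = (1/K)·√(π²EI/P_cr) = (1/0.5)·√(π²×1.19×10^11×9.802×10^-7/3.650×10^5)
L = 3.55 m

L_max ≈ 3.55 m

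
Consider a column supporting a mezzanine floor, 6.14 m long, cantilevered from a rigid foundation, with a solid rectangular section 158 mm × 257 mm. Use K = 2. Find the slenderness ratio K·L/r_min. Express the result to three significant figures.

For a rectangle r_min = b/√12 = 158/√12 = 45.61 mm
L_e = K·L = 2 × 6.14 m = 12.28 m = 12280 mm
λ = L_e / r_min = 12280 / 45.61 = 269

λ ≈ 269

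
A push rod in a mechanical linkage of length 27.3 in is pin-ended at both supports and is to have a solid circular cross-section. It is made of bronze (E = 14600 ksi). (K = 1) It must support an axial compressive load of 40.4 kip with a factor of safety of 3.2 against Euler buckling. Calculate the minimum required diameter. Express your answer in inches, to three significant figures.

Required P_cr = n·P = 3.2 × 40.4 = 129.3 kip
L_e = K·L = 1 × 27.3 = 27.30 in
Required I = P_cr·L_e²/(π²E) = 1.293×10^5 × 27.30² / (π² × 1.46×10^7) = 0.6687 in⁴
Solid circle: I = πd⁴/64  ⇒  d = (64I/π)^(1/4) = (64×0.6687/π)^(1/4) = 1.92 in

d ≈ 1.92 in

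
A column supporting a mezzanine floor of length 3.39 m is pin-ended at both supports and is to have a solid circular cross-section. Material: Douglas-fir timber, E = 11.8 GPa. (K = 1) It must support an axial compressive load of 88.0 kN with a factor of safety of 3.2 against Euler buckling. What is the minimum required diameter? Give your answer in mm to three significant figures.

d ≈ 154 mm

Required P_cr = n·P = 3.2 × 88.0 = 281.6 kN
L_e = K·L = 1 × 3.39 = 3.390 m
Required I = P_cr·L_e²/(π²E) = 2.816×10^5 × 3.390² / (π² × 1.18×10^10) = 2.779×10^-5 m⁴
I_req = 2.779×10^7 mm⁴
Solid circle: I = πd⁴/64  ⇒  d = (64I/π)^(1/4) = (64×2.779×10^7/π)^(1/4) = 154 mm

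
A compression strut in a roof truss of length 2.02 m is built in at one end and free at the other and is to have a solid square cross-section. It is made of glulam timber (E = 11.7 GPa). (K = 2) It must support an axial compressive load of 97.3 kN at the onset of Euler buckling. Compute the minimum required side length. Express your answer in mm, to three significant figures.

L_e = K·L = 2 × 2.02 = 4.040 m
Required I = P_cr·L_e²/(π²E) = 9.730×10^4 × 4.040² / (π² × 1.17×10^10) = 1.375×10^-5 m⁴
I_req = 1.375×10^7 mm⁴
Solid square: I = a⁴/12  ⇒  a = (12I)^(1/4) = (12×1.375×10^7)^(1/4) = 113 mm

a ≈ 113 mm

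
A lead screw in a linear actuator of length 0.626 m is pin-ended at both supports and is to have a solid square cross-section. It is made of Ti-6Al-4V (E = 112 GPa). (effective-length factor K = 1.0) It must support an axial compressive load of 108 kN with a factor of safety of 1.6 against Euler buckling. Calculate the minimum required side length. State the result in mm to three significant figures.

Required P_cr = n·P = 1.6 × 108 = 172.8 kN
L_e = K·L = 1 × 0.626 = 0.6260 m
Required I = P_cr·L_e²/(π²E) = 1.728×10^5 × 0.6260² / (π² × 1.12×10^11) = 6.126×10^-8 m⁴
I_req = 6.126×10^4 mm⁴
Solid square: I = a⁴/12  ⇒  a = (12I)^(1/4) = (12×6.126×10^4)^(1/4) = 29.3 mm

a ≈ 29.3 mm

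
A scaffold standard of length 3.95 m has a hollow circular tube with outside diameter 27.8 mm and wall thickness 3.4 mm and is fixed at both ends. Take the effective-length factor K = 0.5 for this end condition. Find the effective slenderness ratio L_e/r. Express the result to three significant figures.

λ ≈ 227

Inner diameter d_i = 27.8 − 2×3.4 = 21.00 mm
I = π(d_o⁴ − d_i⁴)/64 = π(27.8⁴ − 21.00⁴)/64 = 1.977×10^4 mm⁴
A = 260.6 mm²;  r_min = √(I/A) = √(1.977×10^4/260.6) = 8.710 mm
L_e = K·L = 0.5 × 3.95 m = 1.975 m = 1975.0 mm
λ = L_e / r_min = 1975.0 / 8.710 = 227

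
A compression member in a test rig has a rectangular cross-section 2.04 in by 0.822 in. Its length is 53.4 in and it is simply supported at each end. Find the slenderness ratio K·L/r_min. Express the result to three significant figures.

λ ≈ 225

Buckling occurs about the weak axis: I_min = h·b³/12 with b = 0.822 in (the shorter side).
I_min = 2.04×0.822³/12 = 9.442×10^-2 in⁴
A = 1.677 in²;  r_min = √(I/A) = √(9.442×10^-2/1.677) = 0.2373 in
L_e = K·L = 1 × 53.4 = 53.40 in
λ = L_e / r_min = 53.400 / 0.2373 = 225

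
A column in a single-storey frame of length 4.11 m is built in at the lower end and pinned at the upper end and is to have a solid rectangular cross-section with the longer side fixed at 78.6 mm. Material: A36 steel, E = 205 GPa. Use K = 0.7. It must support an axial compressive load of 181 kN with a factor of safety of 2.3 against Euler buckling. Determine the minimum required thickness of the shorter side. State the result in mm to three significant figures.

b ≈ 63.8 mm

Required P_cr = n·P = 2.3 × 181 = 416.3 kN
L_e = K·L = 0.7 × 4.11 = 2.877 m
Required I = P_cr·L_e²/(π²E) = 4.163×10^5 × 2.877² / (π² × 2.05×10^11) = 1.703×10^-6 m⁴
I_req = 1.703×10^6 mm⁴
Rectangle, weak axis: I_min = h·b³/12 with h = 78.6 mm fixed  ⇒  b = (12I/h)^(1/3) = 63.8 mm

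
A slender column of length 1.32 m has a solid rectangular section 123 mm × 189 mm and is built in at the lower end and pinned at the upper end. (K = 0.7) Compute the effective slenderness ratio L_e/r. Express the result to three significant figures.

λ ≈ 26.0

Buckling occurs about the weak axis: I_min = h·b³/12 with b = 123 mm (the shorter side).
I_min = 189×123³/12 = 2.931×10^7 mm⁴
A = 2.325×10^4 mm²;  r_min = √(I/A) = √(2.931×10^7/2.325×10^4) = 35.51 mm
L_e = K·L = 0.7 × 1.32 m = 0.9240 m = 924.00 mm
λ = L_e / r_min = 924.00 / 35.51 = 26.0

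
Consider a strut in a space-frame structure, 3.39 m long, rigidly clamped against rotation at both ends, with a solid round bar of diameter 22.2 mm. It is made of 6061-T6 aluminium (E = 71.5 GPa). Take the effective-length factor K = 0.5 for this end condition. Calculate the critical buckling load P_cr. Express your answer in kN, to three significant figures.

I = πd⁴/64 = π×22.2⁴/64 = 1.192×10^4 mm⁴
I = 1.192×10^4 mm⁴ = 1.192×10^-8 m⁴
Effective length L_e = K·L = 0.5 × 3.39 = 1.695 m
P_cr = π²EI / L_e² = π² × 71.5×10⁹ × 1.192×10^-8 / 1.695² = 2.929×10^3 N

P_cr ≈ 2.93 kN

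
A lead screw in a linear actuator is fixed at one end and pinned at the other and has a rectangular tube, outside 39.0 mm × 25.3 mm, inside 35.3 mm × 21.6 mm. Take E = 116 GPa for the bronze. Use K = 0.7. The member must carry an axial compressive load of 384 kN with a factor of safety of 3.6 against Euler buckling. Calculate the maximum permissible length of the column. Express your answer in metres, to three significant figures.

L_max ≈ 0.197 m

Weak-axis I_min = (h_o·b_o³ − h_i·b_i³)/12 with b_o = 25.3, b_i = 21.60 mm (shorter outer/inner sides).
I_min = (39.0×25.3³ − 35.30×21.60³)/12 = 2.299×10^4 mm⁴
I = 2.299×10^-8 m⁴
Required critical load P_cr = n·P = 3.6 × 384 = 1382 kN = 1.382×10^6 N
From P_cr = π²EI/(K·L)²:  L = (1/K)·√(π²EI/P_cr) = (1/0.7)·√(π²×1.16×10^11×2.299×10^-8/1.382×10^6)
L = 0.197 m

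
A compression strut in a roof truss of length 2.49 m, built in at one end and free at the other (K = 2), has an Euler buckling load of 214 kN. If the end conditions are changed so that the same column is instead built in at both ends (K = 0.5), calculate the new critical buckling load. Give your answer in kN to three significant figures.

P_cr ≈ 3420 kN

P_cr ∝ 1/K², so P_cr,new = P_cr,old × (K_old/K_new)² = 214 × (2/0.5)²
= 214 × 16.00 = 3420 kN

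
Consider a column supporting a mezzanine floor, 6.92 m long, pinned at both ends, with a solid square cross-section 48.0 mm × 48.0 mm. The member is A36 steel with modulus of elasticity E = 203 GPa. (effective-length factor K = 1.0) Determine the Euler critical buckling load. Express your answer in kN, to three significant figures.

I = a⁴/12 = 48.0⁴/12 = 4.424×10^5 mm⁴
I = 4.424×10^5 mm⁴ = 4.424×10^-7 m⁴
Effective length L_e = K·L = 1 × 6.92 = 6.920 m
P_cr = π²EI / L_e² = π² × 203×10⁹ × 4.424×10^-7 / 6.920² = 1.851×10^4 N

P_cr ≈ 18.5 kN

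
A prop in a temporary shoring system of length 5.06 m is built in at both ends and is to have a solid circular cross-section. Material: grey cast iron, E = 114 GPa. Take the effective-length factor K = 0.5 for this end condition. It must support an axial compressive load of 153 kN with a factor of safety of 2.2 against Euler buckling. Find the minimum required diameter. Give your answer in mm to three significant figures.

d ≈ 79.0 mm

Required P_cr = n·P = 2.2 × 153 = 336.6 kN
L_e = K·L = 0.5 × 5.06 = 2.530 m
Required I = P_cr·L_e²/(π²E) = 3.366×10^5 × 2.530² / (π² × 1.14×10^11) = 1.915×10^-6 m⁴
I_req = 1.915×10^6 mm⁴
Solid circle: I = πd⁴/64  ⇒  d = (64I/π)^(1/4) = (64×1.915×10^6/π)^(1/4) = 79.0 mm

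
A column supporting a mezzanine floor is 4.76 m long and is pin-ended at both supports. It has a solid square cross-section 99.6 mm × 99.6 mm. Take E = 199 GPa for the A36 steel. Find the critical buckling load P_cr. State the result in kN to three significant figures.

I = a⁴/12 = 99.6⁴/12 = 8.201×10^6 mm⁴
I = 8.201×10^6 mm⁴ = 8.201×10^-6 m⁴
Effective length L_e = K·L = 1 × 4.76 = 4.760 m
P_cr = π²EI / L_e² = π² × 199×10⁹ × 8.201×10^-6 / 4.760² = 7.109×10^5 N

P_cr ≈ 711 kN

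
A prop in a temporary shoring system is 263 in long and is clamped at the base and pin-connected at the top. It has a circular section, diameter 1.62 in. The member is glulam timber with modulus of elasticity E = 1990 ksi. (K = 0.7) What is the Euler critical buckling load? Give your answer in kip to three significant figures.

I = πd⁴/64 = π×1.62⁴/64 = 0.3381 in⁴
Effective length L_e = K·L = 0.7 × 263 = 184.1 in
P_cr = π²EI / L_e² = π² × 1990×10³ × 0.3381 / 184.1² = 195.9 lb

P_cr ≈ 0.196 kip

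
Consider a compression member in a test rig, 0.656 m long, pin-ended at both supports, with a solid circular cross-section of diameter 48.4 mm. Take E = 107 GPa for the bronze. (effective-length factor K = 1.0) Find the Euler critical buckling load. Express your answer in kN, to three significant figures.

I = πd⁴/64 = π×48.4⁴/64 = 2.694×10^5 mm⁴
I = 2.694×10^5 mm⁴ = 2.694×10^-7 m⁴
Effective length L_e = K·L = 1 × 0.656 = 0.6560 m
P_cr = π²EI / L_e² = π² × 107×10⁹ × 2.694×10^-7 / 0.6560² = 6.610×10^5 N

P_cr ≈ 661 kN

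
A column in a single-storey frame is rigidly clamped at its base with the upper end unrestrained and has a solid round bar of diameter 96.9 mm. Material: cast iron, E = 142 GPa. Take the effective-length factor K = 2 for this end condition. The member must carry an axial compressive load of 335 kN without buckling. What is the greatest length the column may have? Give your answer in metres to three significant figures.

L_max ≈ 2.13 m

I = πd⁴/64 = π×96.9⁴/64 = 4.328×10^6 mm⁴
I = 4.328×10^-6 m⁴
At the buckling limit P_cr = P = 3.350×10^5 N
From P_cr = π²EI/(K·L)²:  L = (1/K)·√(π²EI/P_cr) = (1/2)·√(π²×1.42×10^11×4.328×10^-6/3.350×10^5)
L = 2.13 m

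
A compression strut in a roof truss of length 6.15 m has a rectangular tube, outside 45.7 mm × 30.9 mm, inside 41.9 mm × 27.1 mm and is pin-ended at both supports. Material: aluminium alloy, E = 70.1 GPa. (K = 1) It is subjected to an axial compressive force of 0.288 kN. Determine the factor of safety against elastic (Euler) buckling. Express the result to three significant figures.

Weak-axis I_min = (h_o·b_o³ − h_i·b_i³)/12 with b_o = 30.9, b_i = 27.10 mm (shorter outer/inner sides).
I_min = (45.7×30.9³ − 41.90×27.10³)/12 = 4.287×10^4 mm⁴
I = 4.287×10^4 mm⁴ = 4.287×10^-8 m⁴
Effective length L_e = K·L = 1 × 6.15 = 6.150 m
P_cr = π²EI / L_e² = π² × 70.1×10⁹ × 4.287×10^-8 / 6.150² = 784.1 N
Factor of safety n = P_cr / P = 0.78413 / 0.288 = 2.72

n ≈ 2.72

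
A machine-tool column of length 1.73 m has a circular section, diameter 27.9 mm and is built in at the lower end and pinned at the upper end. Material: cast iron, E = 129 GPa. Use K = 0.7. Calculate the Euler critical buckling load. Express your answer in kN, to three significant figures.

P_cr ≈ 25.8 kN

I = πd⁴/64 = π×27.9⁴/64 = 2.974×10^4 mm⁴
I = 2.974×10^4 mm⁴ = 2.974×10^-8 m⁴
Effective length L_e = K·L = 0.7 × 1.73 = 1.211 m
P_cr = π²EI / L_e² = π² × 129×10⁹ × 2.974×10^-8 / 1.211² = 2.582×10^4 N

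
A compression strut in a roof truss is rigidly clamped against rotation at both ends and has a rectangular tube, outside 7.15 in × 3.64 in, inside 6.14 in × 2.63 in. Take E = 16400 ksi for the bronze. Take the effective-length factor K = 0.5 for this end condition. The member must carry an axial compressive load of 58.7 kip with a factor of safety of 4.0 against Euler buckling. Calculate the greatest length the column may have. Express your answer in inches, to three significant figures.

L_max ≈ 231 in

Weak-axis I_min = (h_o·b_o³ − h_i·b_i³)/12 with b_o = 3.64, b_i = 2.630 in (shorter outer/inner sides).
I_min = (7.15×3.64³ − 6.140×2.630³)/12 = 19.43 in⁴
Required critical load P_cr = n·P = 4.0 × 58.7 = 234.8 kip = 2.348×10^5 lb
From P_cr = π²EI/(K·L)²:  L = (1/K)·√(π²EI/P_cr) = (1/0.5)·√(π²×1.64×10^7×19.43/2.348×10^5)
L = 231 in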